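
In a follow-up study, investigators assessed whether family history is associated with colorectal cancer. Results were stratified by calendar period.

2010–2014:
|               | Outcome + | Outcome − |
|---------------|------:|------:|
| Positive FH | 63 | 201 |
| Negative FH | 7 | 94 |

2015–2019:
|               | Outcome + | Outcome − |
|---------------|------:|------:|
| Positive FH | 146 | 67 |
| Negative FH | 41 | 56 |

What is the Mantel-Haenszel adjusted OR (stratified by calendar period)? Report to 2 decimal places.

OR_MH = Σ(aᵢdᵢ/nᵢ) / Σ(bᵢcᵢ/nᵢ), where nᵢ is the stratum total.
Stratum 1 (2010–2014): n = 365; a·d/n = 63·94/365 = 16.2247; b·c/n = 201·7/365 = 3.8548
Stratum 2 (2015–2019): n = 310; a·d/n = 146·56/310 = 26.3742; b·c/n = 67·41/310 = 8.8613
OR_MH = (16.2247 + 26.3742) / (3.8548 + 8.8613) = 42.5989 / 12.7161 = 3.35000

3.35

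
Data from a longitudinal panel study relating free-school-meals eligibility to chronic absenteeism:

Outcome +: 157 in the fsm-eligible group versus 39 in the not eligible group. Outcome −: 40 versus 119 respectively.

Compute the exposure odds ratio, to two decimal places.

From the description: a = 157, b = 40, c = 39, d = 119.
OR = (a·d)/(b·c) = (157 × 119) / (40 × 39) = 18683 / 1560 = 11.97628
The odds of chronic absenteeism are about 11.98 times as high in the fsm-eligible group.

11.98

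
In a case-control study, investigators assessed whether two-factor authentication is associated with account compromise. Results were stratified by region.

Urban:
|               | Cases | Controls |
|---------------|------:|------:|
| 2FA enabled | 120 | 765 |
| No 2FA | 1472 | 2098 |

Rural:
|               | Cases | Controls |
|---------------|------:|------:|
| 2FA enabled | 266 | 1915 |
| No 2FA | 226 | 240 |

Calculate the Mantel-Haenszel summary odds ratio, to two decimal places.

OR_MH = Σ(aᵢdᵢ/nᵢ) / Σ(bᵢcᵢ/nᵢ), where nᵢ is the stratum total.
Stratum 1 (Urban): n = 4455; a·d/n = 120·2098/4455 = 56.5118; b·c/n = 765·1472/4455 = 252.7677
Stratum 2 (Rural): n = 2647; a·d/n = 266·240/2647 = 24.1179; b·c/n = 1915·226/2647 = 163.5021
OR_MH = (56.5118 + 24.1179) / (252.7677 + 163.5021) = 80.6297 / 416.2698 = 0.19370

0.19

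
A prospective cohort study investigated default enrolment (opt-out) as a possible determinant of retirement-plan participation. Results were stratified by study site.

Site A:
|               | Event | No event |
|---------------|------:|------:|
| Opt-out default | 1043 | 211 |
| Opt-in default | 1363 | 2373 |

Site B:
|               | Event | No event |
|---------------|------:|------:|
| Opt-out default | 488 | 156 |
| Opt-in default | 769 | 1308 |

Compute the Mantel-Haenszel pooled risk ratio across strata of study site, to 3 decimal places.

2.199

RR_MH = Σ(aᵢ·n₀ᵢ/nᵢ) / Σ(cᵢ·n₁ᵢ/nᵢ), with n₁ᵢ = aᵢ+bᵢ (exposed), n₀ᵢ = cᵢ+dᵢ (unexposed), nᵢ = n₁ᵢ+n₀ᵢ.
Stratum 1 (Site A): n₁ = 1254, n₀ = 3736, n = 4990; a·n₀/n = 1043·3736/4990 = 780.8914; c·n₁/n = 1363·1254/4990 = 342.5255
Stratum 2 (Site B): n₁ = 644, n₀ = 2077, n = 2721; a·n₀/n = 488·2077/2721 = 372.5013; c·n₁/n = 769·644/2721 = 182.0051
RR_MH = (780.8914 + 372.5013) / (342.5255 + 182.0051) = 1153.3927 / 524.5306 = 2.19890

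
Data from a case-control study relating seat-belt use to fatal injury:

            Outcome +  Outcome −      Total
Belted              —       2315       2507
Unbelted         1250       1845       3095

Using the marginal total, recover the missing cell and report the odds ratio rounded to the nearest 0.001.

0.122

The missing cell is in the exposed row: 2507 − 2315 = 192.
So a = 192, b = 2315, c = 1250, d = 1845.
OR = (a·d)/(b·c) = (192 × 1845) / (2315 × 1250) = 354240 / 2893750 = 0.12242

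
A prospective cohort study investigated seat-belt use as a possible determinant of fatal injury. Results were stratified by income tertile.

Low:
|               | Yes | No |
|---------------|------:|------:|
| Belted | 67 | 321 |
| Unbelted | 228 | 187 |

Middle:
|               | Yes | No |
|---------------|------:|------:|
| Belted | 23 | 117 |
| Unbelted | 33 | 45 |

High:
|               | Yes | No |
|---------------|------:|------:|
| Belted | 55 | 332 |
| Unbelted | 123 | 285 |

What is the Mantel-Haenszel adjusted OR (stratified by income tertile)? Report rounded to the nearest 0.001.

OR_MH = Σ(aᵢdᵢ/nᵢ) / Σ(bᵢcᵢ/nᵢ), where nᵢ is the stratum total.
Stratum 1 (Low): n = 803; a·d/n = 67·187/803 = 15.6027; b·c/n = 321·228/803 = 91.1432
Stratum 2 (Middle): n = 218; a·d/n = 23·45/218 = 4.7477; b·c/n = 117·33/218 = 17.7110
Stratum 3 (High): n = 795; a·d/n = 55·285/795 = 19.7170; b·c/n = 332·123/795 = 51.3660
OR_MH = (15.6027 + 4.7477 + 19.7170) / (91.1432 + 17.7110 + 51.3660) = 40.0674 / 160.2203 = 0.25008

0.250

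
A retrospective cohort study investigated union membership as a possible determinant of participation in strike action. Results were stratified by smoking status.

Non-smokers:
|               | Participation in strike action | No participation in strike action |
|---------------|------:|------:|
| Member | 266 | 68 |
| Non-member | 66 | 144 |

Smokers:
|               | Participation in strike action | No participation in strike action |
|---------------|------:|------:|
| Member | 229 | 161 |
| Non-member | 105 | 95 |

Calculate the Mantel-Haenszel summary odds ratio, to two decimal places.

2.91

OR_MH = Σ(aᵢdᵢ/nᵢ) / Σ(bᵢcᵢ/nᵢ), where nᵢ is the stratum total.
Stratum 1 (Non-smokers): n = 544; a·d/n = 266·144/544 = 70.4118; b·c/n = 68·66/544 = 8.2500
Stratum 2 (Smokers): n = 590; a·d/n = 229·95/590 = 36.8729; b·c/n = 161·105/590 = 28.6525
OR_MH = (70.4118 + 36.8729) / (8.2500 + 28.6525) = 107.2846 / 36.9025 = 2.90724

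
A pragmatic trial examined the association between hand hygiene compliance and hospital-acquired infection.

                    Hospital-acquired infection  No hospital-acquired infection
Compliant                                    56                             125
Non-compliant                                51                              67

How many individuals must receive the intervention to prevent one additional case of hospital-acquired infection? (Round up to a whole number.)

Risk in treated group = 56/181 = 0.30939; risk in control = 51/118 = 0.43220.
Absolute risk reduction = 0.43220 − 0.30939 = 0.12281
NNT = 1 / ARR = 1 / 0.12281 = 8.143 → round up → 9

9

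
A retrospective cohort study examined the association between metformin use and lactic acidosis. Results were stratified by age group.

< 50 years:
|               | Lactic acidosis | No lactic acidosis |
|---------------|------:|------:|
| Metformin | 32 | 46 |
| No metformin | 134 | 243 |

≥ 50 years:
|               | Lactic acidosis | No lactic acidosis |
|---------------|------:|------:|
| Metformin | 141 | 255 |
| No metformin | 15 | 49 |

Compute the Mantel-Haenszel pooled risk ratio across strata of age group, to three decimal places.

RR_MH = Σ(aᵢ·n₀ᵢ/nᵢ) / Σ(cᵢ·n₁ᵢ/nᵢ), with n₁ᵢ = aᵢ+bᵢ (exposed), n₀ᵢ = cᵢ+dᵢ (unexposed), nᵢ = n₁ᵢ+n₀ᵢ.
Stratum 1 (< 50 years): n₁ = 78, n₀ = 377, n = 455; a·n₀/n = 32·377/455 = 26.5143; c·n₁/n = 134·78/455 = 22.9714
Stratum 2 (≥ 50 years): n₁ = 396, n₀ = 64, n = 460; a·n₀/n = 141·64/460 = 19.6174; c·n₁/n = 15·396/460 = 12.9130
RR_MH = (26.5143 + 19.6174) / (22.9714 + 12.9130) = 46.1317 / 35.8845 = 1.28556

1.286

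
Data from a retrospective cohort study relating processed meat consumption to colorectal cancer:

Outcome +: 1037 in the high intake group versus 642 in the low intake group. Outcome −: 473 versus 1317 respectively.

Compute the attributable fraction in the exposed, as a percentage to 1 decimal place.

From the description: a = 1037, b = 473, c = 642, d = 1317.
Risk in exposed = 1037/1510 = 0.68675; risk in unexposed = 642/1959 = 0.32772.
RR = 0.68675/0.32772 = 2.09557
AR% = (RR − 1)/RR × 100 = (2.09557 − 1)/2.09557 × 100 = 52.2802%

52.3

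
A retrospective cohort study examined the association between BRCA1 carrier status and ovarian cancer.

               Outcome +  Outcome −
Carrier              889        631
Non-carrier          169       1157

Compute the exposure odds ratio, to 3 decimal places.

Cells: a = 889, b = 631, c = 169, d = 1157.
OR = (a·d)/(b·c) = (889 × 1157) / (631 × 169) = 1028573 / 106639 = 9.64537
The odds of ovarian cancer are about 9.65 times as high in the carrier group.

9.645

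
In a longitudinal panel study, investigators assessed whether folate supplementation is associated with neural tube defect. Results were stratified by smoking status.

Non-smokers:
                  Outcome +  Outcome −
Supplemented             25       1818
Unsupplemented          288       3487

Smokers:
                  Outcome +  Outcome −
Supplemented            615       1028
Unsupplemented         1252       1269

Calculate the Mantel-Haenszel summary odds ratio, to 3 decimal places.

0.504

OR_MH = Σ(aᵢdᵢ/nᵢ) / Σ(bᵢcᵢ/nᵢ), where nᵢ is the stratum total.
Stratum 1 (Non-smokers): n = 5618; a·d/n = 25·3487/5618 = 15.5171; b·c/n = 1818·288/5618 = 93.1976
Stratum 2 (Smokers): n = 4164; a·d/n = 615·1269/4164 = 187.4244; b·c/n = 1028·1252/4164 = 309.0913
OR_MH = (15.5171 + 187.4244) / (93.1976 + 309.0913) = 202.9414 / 402.2888 = 0.50447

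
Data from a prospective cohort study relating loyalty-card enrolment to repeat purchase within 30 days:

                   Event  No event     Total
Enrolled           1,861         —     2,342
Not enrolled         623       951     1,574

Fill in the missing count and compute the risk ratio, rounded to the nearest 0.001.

The missing cell is in the exposed row: 2342 − 1861 = 481.
So a = 1861, b = 481, c = 623, d = 951.
RR = [a/(a+b)] / [c/(c+d)] = (1861/2342) / (623/1574) = 0.79462/0.39581 = 2.00760

2.008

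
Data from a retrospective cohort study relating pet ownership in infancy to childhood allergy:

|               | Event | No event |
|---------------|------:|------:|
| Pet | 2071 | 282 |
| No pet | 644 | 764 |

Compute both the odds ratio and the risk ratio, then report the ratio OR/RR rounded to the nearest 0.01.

4.53

Cells: a = 2071, b = 282, c = 644, d = 764.
OR = (2071·764)/(282·644) = 1582244/181608 = 8.71241
Risk in exposed = 2071/2353 = 0.88015; risk in unexposed = 644/1408 = 0.45739; RR = 1.92431
OR/RR = 8.71241 / 1.92431 = 4.52755
The outcome is not rare, so the OR lies further from 1 than the RR.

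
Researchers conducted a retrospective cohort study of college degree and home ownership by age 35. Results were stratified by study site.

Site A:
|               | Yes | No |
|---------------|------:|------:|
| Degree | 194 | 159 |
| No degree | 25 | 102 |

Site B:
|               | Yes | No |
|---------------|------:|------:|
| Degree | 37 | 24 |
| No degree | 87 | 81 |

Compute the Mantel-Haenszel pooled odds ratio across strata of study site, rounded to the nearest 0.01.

OR_MH = Σ(aᵢdᵢ/nᵢ) / Σ(bᵢcᵢ/nᵢ), where nᵢ is the stratum total.
Stratum 1 (Site A): n = 480; a·d/n = 194·102/480 = 41.2250; b·c/n = 159·25/480 = 8.2812
Stratum 2 (Site B): n = 229; a·d/n = 37·81/229 = 13.0873; b·c/n = 24·87/229 = 9.1179
OR_MH = (41.2250 + 13.0873) / (8.2812 + 9.1179) = 54.3123 / 17.3992 = 3.12155

3.12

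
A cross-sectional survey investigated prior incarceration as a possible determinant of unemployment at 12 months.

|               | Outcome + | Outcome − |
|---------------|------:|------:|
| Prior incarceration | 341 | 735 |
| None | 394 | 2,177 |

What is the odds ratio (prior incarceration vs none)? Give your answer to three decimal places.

Cells: a = 341, b = 735, c = 394, d = 2177.
OR = (a·d)/(b·c) = (341 × 2177) / (735 × 394) = 742357 / 289590 = 2.56348
The odds of unemployment at 12 months are about 2.56 times as high in the prior incarceration group.

2.563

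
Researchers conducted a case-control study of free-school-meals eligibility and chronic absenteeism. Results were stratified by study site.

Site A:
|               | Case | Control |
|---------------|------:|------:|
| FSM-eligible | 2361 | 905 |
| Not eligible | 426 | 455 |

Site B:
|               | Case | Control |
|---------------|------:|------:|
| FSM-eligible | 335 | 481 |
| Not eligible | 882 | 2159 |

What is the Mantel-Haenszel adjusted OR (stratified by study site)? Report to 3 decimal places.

2.200

OR_MH = Σ(aᵢdᵢ/nᵢ) / Σ(bᵢcᵢ/nᵢ), where nᵢ is the stratum total.
Stratum 1 (Site A): n = 4147; a·d/n = 2361·455/4147 = 259.0439; b·c/n = 905·426/4147 = 92.9660
Stratum 2 (Site B): n = 3857; a·d/n = 335·2159/3857 = 187.5201; b·c/n = 481·882/3857 = 109.9927
OR_MH = (259.0439 + 187.5201) / (92.9660 + 109.9927) = 446.5640 / 202.9587 = 2.20027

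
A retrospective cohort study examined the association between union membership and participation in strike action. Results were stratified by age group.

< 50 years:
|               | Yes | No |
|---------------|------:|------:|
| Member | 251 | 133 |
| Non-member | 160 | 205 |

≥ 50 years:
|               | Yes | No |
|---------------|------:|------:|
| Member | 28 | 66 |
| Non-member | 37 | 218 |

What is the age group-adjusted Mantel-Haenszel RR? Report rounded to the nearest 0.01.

1.55

RR_MH = Σ(aᵢ·n₀ᵢ/nᵢ) / Σ(cᵢ·n₁ᵢ/nᵢ), with n₁ᵢ = aᵢ+bᵢ (exposed), n₀ᵢ = cᵢ+dᵢ (unexposed), nᵢ = n₁ᵢ+n₀ᵢ.
Stratum 1 (< 50 years): n₁ = 384, n₀ = 365, n = 749; a·n₀/n = 251·365/749 = 122.3164; c·n₁/n = 160·384/749 = 82.0294
Stratum 2 (≥ 50 years): n₁ = 94, n₀ = 255, n = 349; a·n₀/n = 28·255/349 = 20.4585; c·n₁/n = 37·94/349 = 9.9656
RR_MH = (122.3164 + 20.4585) / (82.0294 + 9.9656) = 142.7749 / 91.9950 = 1.55199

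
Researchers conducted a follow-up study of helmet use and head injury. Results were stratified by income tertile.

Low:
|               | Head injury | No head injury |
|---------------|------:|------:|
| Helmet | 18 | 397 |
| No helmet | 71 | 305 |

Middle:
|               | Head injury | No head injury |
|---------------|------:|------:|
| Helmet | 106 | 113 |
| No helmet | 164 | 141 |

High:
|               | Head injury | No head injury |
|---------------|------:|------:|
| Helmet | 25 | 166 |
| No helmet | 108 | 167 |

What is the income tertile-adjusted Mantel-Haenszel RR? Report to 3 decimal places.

0.566

RR_MH = Σ(aᵢ·n₀ᵢ/nᵢ) / Σ(cᵢ·n₁ᵢ/nᵢ), with n₁ᵢ = aᵢ+bᵢ (exposed), n₀ᵢ = cᵢ+dᵢ (unexposed), nᵢ = n₁ᵢ+n₀ᵢ.
Stratum 1 (Low): n₁ = 415, n₀ = 376, n = 791; a·n₀/n = 18·376/791 = 8.5563; c·n₁/n = 71·415/791 = 37.2503
Stratum 2 (Middle): n₁ = 219, n₀ = 305, n = 524; a·n₀/n = 106·305/524 = 61.6985; c·n₁/n = 164·219/524 = 68.5420
Stratum 3 (High): n₁ = 191, n₀ = 275, n = 466; a·n₀/n = 25·275/466 = 14.7532; c·n₁/n = 108·191/466 = 44.2661
RR_MH = (8.5563 + 61.6985 + 14.7532) / (37.2503 + 68.5420 + 44.2661) = 85.0080 / 150.0584 = 0.56650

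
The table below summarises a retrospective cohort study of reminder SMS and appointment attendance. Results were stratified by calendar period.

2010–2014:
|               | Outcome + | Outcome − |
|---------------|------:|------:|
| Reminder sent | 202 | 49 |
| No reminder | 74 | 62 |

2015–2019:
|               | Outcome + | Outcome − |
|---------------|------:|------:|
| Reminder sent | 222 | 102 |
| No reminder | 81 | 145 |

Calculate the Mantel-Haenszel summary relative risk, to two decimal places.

1.69

RR_MH = Σ(aᵢ·n₀ᵢ/nᵢ) / Σ(cᵢ·n₁ᵢ/nᵢ), with n₁ᵢ = aᵢ+bᵢ (exposed), n₀ᵢ = cᵢ+dᵢ (unexposed), nᵢ = n₁ᵢ+n₀ᵢ.
Stratum 1 (2010–2014): n₁ = 251, n₀ = 136, n = 387; a·n₀/n = 202·136/387 = 70.9871; c·n₁/n = 74·251/387 = 47.9948
Stratum 2 (2015–2019): n₁ = 324, n₀ = 226, n = 550; a·n₀/n = 222·226/550 = 91.2218; c·n₁/n = 81·324/550 = 47.7164
RR_MH = (70.9871 + 91.2218) / (47.9948 + 47.7164) = 162.2089 / 95.7112 = 1.69477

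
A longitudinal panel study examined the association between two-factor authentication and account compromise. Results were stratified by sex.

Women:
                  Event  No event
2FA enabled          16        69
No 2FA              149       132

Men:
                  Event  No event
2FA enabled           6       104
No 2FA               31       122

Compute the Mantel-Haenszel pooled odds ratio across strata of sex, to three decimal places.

0.212

OR_MH = Σ(aᵢdᵢ/nᵢ) / Σ(bᵢcᵢ/nᵢ), where nᵢ is the stratum total.
Stratum 1 (Women): n = 366; a·d/n = 16·132/366 = 5.7705; b·c/n = 69·149/366 = 28.0902
Stratum 2 (Men): n = 263; a·d/n = 6·122/263 = 2.7833; b·c/n = 104·31/263 = 12.2586
OR_MH = (5.7705 + 2.7833) / (28.0902 + 12.2586) = 8.5538 / 40.3487 = 0.21200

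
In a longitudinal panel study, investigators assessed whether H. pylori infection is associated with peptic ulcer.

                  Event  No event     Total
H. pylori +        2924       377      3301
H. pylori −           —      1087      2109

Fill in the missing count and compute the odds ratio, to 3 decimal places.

The missing cell is in the unexposed row: 2109 − 1087 = 1022.
So a = 2924, b = 377, c = 1022, d = 1087.
OR = (a·d)/(b·c) = (2924 × 1087) / (377 × 1022) = 3178388 / 385294 = 8.24925

8.249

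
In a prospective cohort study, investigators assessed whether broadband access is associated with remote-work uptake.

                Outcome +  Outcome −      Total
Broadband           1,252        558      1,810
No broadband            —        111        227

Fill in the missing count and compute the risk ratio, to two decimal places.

1.35

The missing cell is in the unexposed row: 227 − 111 = 116.
So a = 1252, b = 558, c = 116, d = 111.
RR = [a/(a+b)] / [c/(c+d)] = (1252/1810) / (116/227) = 0.69171/0.51101 = 1.35361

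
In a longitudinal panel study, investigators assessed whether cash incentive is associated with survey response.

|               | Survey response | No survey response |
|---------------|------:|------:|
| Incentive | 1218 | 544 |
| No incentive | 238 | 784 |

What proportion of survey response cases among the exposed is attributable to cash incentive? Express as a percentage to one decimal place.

Cells: a = 1218, b = 544, c = 238, d = 784.
Risk in exposed = 1218/1762 = 0.69126; risk in unexposed = 238/1022 = 0.23288.
RR = 0.69126/0.23288 = 2.96835
AR% = (RR − 1)/RR × 100 = (2.96835 − 1)/2.96835 × 100 = 66.3113%

66.3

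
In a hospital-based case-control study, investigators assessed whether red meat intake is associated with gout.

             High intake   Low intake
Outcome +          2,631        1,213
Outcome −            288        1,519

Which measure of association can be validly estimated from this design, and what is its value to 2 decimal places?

Reading the table with exposure as columns: a = 2631 (High intake, case), b = 288 (High intake, non-case), c = 1213 (Low intake, case), d = 1519.
This is a hospital-based case-control study: participants were sampled on outcome status, so risks in the source population cannot be estimated directly — relative risk is not valid here. The odds ratio is the appropriate measure.
OR = (a·d)/(b·c) = (2631 × 1519) / (288 × 1213) = 3996489 / 349344 = 11.43998

11.44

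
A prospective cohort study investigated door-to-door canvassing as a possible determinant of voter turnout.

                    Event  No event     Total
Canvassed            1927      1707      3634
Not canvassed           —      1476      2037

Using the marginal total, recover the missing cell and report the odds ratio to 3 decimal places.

2.970

The missing cell is in the unexposed row: 2037 − 1476 = 561.
So a = 1927, b = 1707, c = 561, d = 1476.
OR = (a·d)/(b·c) = (1927 × 1476) / (1707 × 561) = 2844252 / 957627 = 2.97010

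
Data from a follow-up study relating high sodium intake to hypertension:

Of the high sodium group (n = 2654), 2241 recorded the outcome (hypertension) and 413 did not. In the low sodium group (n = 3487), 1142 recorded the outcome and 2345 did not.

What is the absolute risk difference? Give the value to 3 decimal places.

From the description: a = 2241, b = 413, c = 1142, d = 2345.
Risk in exposed = 2241/2654 = 0.844386; risk in unexposed = 1142/3487 = 0.327502.
Risk difference = 0.844386 − 0.327502 = 0.516884

0.517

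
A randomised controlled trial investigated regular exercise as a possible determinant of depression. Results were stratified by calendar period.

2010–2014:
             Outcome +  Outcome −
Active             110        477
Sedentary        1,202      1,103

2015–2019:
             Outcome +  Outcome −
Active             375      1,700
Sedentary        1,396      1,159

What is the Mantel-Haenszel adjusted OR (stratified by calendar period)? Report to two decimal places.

0.19

OR_MH = Σ(aᵢdᵢ/nᵢ) / Σ(bᵢcᵢ/nᵢ), where nᵢ is the stratum total.
Stratum 1 (2010–2014): n = 2892; a·d/n = 110·1103/2892 = 41.9537; b·c/n = 477·1202/2892 = 198.2552
Stratum 2 (2015–2019): n = 4630; a·d/n = 375·1159/4630 = 93.8715; b·c/n = 1700·1396/4630 = 512.5702
OR_MH = (41.9537 + 93.8715) / (198.2552 + 512.5702) = 135.8252 / 710.8254 = 0.19108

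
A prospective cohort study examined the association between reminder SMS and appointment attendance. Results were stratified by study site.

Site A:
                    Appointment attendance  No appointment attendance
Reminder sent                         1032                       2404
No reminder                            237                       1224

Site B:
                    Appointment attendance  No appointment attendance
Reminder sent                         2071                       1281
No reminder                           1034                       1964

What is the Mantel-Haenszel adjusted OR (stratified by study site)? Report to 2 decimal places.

2.77

OR_MH = Σ(aᵢdᵢ/nᵢ) / Σ(bᵢcᵢ/nᵢ), where nᵢ is the stratum total.
Stratum 1 (Site A): n = 4897; a·d/n = 1032·1224/4897 = 257.9473; b·c/n = 2404·237/4897 = 116.3463
Stratum 2 (Site B): n = 6350; a·d/n = 2071·1964/6350 = 640.5424; b·c/n = 1281·1034/6350 = 208.5912
OR_MH = (257.9473 + 640.5424) / (116.3463 + 208.5912) = 898.4897 / 324.9375 = 2.76512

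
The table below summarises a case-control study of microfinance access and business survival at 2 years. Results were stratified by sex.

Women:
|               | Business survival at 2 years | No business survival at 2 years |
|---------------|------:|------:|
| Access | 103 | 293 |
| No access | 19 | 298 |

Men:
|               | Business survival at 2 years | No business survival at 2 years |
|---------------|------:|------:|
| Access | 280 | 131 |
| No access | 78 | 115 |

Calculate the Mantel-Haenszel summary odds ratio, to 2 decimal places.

OR_MH = Σ(aᵢdᵢ/nᵢ) / Σ(bᵢcᵢ/nᵢ), where nᵢ is the stratum total.
Stratum 1 (Women): n = 713; a·d/n = 103·298/713 = 43.0491; b·c/n = 293·19/713 = 7.8079
Stratum 2 (Men): n = 604; a·d/n = 280·115/604 = 53.3113; b·c/n = 131·78/604 = 16.9172
OR_MH = (43.0491 + 53.3113) / (7.8079 + 16.9172) = 96.3603 / 24.7251 = 3.89727

3.90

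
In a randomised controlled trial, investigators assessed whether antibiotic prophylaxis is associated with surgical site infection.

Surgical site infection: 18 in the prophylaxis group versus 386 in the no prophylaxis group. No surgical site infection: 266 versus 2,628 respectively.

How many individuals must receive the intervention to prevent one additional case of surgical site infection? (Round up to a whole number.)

Risk in treated group = 18/284 = 0.06338; risk in control = 386/3014 = 0.12807.
Absolute risk reduction = 0.12807 − 0.06338 = 0.06469
NNT = 1 / ARR = 1 / 0.06469 = 15.459 → round up → 16

16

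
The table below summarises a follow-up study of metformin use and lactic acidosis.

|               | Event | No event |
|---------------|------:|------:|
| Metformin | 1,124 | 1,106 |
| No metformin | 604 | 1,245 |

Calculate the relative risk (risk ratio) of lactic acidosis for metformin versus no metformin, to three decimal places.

Cells: a = 1124, b = 1106, c = 604, d = 1245.
Risk in exposed = 1124/2230 = 0.50404; risk in unexposed = 604/1849 = 0.32666.
RR = 0.50404 / 0.32666 = 1.54298
The risk among the exposed is 1.54 times that among the unexposed.

1.543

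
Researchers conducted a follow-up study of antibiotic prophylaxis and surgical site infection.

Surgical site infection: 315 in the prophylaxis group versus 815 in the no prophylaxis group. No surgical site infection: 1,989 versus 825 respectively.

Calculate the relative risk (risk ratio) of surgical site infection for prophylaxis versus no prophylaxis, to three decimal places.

From the description: a = 315, b = 1989, c = 815, d = 825.
Risk in exposed = 315/2304 = 0.13672; risk in unexposed = 815/1640 = 0.49695.
RR = 0.13672 / 0.49695 = 0.27512
The risk is 72% lower among the exposed than among the unexposed.

0.275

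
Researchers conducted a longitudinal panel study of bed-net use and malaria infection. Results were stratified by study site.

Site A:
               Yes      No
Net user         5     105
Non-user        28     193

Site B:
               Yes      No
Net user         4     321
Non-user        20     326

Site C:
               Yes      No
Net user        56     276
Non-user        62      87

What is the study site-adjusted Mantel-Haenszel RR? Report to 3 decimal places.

RR_MH = Σ(aᵢ·n₀ᵢ/nᵢ) / Σ(cᵢ·n₁ᵢ/nᵢ), with n₁ᵢ = aᵢ+bᵢ (exposed), n₀ᵢ = cᵢ+dᵢ (unexposed), nᵢ = n₁ᵢ+n₀ᵢ.
Stratum 1 (Site A): n₁ = 110, n₀ = 221, n = 331; a·n₀/n = 5·221/331 = 3.3384; c·n₁/n = 28·110/331 = 9.3051
Stratum 2 (Site B): n₁ = 325, n₀ = 346, n = 671; a·n₀/n = 4·346/671 = 2.0626; c·n₁/n = 20·325/671 = 9.6870
Stratum 3 (Site C): n₁ = 332, n₀ = 149, n = 481; a·n₀/n = 56·149/481 = 17.3472; c·n₁/n = 62·332/481 = 42.7942
RR_MH = (3.3384 + 2.0626 + 17.3472) / (9.3051 + 9.6870 + 42.7942) = 22.7482 / 61.7863 = 0.36817

0.368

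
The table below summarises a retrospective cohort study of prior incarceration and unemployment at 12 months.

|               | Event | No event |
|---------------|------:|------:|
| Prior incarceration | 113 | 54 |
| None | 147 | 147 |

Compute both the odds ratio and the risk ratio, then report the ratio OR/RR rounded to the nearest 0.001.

Cells: a = 113, b = 54, c = 147, d = 147.
OR = (113·147)/(54·147) = 16611/7938 = 2.09259
Risk in exposed = 113/167 = 0.67665; risk in unexposed = 147/294 = 0.50000; RR = 1.35329
OR/RR = 2.09259 / 1.35329 = 1.54630
The outcome is not rare, so the OR lies further from 1 than the RR.

1.546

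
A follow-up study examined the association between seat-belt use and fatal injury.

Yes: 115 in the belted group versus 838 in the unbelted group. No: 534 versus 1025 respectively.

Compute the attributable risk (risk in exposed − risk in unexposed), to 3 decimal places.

From the description: a = 115, b = 534, c = 838, d = 1025.
Risk in exposed = 115/649 = 0.177196; risk in unexposed = 838/1863 = 0.449812.
Risk difference = 0.177196 − 0.449812 = -0.272616

-0.273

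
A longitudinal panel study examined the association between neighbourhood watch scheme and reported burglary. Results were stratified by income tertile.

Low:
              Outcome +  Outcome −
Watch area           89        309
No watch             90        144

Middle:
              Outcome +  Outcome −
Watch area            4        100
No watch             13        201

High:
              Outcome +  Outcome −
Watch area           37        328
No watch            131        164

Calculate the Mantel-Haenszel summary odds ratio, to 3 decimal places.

OR_MH = Σ(aᵢdᵢ/nᵢ) / Σ(bᵢcᵢ/nᵢ), where nᵢ is the stratum total.
Stratum 1 (Low): n = 632; a·d/n = 89·144/632 = 20.2785; b·c/n = 309·90/632 = 44.0032
Stratum 2 (Middle): n = 318; a·d/n = 4·201/318 = 2.5283; b·c/n = 100·13/318 = 4.0881
Stratum 3 (High): n = 660; a·d/n = 37·164/660 = 9.1939; b·c/n = 328·131/660 = 65.1030
OR_MH = (20.2785 + 2.5283 + 9.1939) / (44.0032 + 4.0881 + 65.1030) = 32.0007 / 113.1942 = 0.28271

0.283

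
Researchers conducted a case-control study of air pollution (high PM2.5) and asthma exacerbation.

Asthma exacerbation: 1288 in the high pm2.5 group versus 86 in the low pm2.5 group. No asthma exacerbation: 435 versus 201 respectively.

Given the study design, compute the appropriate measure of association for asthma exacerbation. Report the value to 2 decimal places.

6.92

From the description: a = 1288, b = 435, c = 86, d = 201.
This is a case-control study: participants were sampled on outcome status, so risks in the source population cannot be estimated directly — relative risk is not valid here. The odds ratio is the appropriate measure.
OR = (a·d)/(b·c) = (1288 × 201) / (435 × 86) = 258888 / 37410 = 6.92029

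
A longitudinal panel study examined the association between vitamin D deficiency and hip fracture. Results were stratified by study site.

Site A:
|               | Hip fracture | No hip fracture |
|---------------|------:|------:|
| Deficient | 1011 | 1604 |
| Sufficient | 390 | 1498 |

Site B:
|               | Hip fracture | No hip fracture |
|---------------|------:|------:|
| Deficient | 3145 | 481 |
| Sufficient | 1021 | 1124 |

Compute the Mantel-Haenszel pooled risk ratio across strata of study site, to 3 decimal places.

1.835

RR_MH = Σ(aᵢ·n₀ᵢ/nᵢ) / Σ(cᵢ·n₁ᵢ/nᵢ), with n₁ᵢ = aᵢ+bᵢ (exposed), n₀ᵢ = cᵢ+dᵢ (unexposed), nᵢ = n₁ᵢ+n₀ᵢ.
Stratum 1 (Site A): n₁ = 2615, n₀ = 1888, n = 4503; a·n₀/n = 1011·1888/4503 = 423.8881; c·n₁/n = 390·2615/4503 = 226.4823
Stratum 2 (Site B): n₁ = 3626, n₀ = 2145, n = 5771; a·n₀/n = 3145·2145/5771 = 1168.9525; c·n₁/n = 1021·3626/5771 = 641.5086
RR_MH = (423.8881 + 1168.9525) / (226.4823 + 641.5086) = 1592.8406 / 867.9909 = 1.83509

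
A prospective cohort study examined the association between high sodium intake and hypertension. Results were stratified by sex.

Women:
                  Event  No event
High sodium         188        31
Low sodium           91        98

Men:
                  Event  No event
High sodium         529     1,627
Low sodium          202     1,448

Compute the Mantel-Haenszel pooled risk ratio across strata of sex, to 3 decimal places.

1.938

RR_MH = Σ(aᵢ·n₀ᵢ/nᵢ) / Σ(cᵢ·n₁ᵢ/nᵢ), with n₁ᵢ = aᵢ+bᵢ (exposed), n₀ᵢ = cᵢ+dᵢ (unexposed), nᵢ = n₁ᵢ+n₀ᵢ.
Stratum 1 (Women): n₁ = 219, n₀ = 189, n = 408; a·n₀/n = 188·189/408 = 87.0882; c·n₁/n = 91·219/408 = 48.8456
Stratum 2 (Men): n₁ = 2156, n₀ = 1650, n = 3806; a·n₀/n = 529·1650/3806 = 229.3353; c·n₁/n = 202·2156/3806 = 114.4277
RR_MH = (87.0882 + 229.3353) / (48.8456 + 114.4277) = 316.4235 / 163.2733 = 1.93800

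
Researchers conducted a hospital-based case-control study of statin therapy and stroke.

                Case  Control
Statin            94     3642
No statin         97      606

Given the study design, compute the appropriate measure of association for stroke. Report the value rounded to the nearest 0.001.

Cells: a = 94, b = 3642, c = 97, d = 606.
This is a hospital-based case-control study: participants were sampled on outcome status, so risks in the source population cannot be estimated directly — relative risk is not valid here. The odds ratio is the appropriate measure.
OR = (a·d)/(b·c) = (94 × 606) / (3642 × 97) = 56964 / 353274 = 0.16125

0.161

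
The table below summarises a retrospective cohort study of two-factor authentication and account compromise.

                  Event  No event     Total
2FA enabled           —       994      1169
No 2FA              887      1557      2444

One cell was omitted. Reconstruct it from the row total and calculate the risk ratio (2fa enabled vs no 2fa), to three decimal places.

The missing cell is in the exposed row: 1169 − 994 = 175.
So a = 175, b = 994, c = 887, d = 1557.
RR = [a/(a+b)] / [c/(c+d)] = (175/1169) / (887/2444) = 0.14970/0.36293 = 0.41248

0.412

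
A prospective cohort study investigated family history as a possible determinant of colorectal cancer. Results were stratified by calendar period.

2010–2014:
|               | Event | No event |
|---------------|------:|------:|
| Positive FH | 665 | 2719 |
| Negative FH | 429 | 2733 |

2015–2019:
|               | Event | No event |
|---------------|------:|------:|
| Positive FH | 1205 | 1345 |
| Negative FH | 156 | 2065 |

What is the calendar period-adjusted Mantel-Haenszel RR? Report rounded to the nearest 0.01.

2.89

RR_MH = Σ(aᵢ·n₀ᵢ/nᵢ) / Σ(cᵢ·n₁ᵢ/nᵢ), with n₁ᵢ = aᵢ+bᵢ (exposed), n₀ᵢ = cᵢ+dᵢ (unexposed), nᵢ = n₁ᵢ+n₀ᵢ.
Stratum 1 (2010–2014): n₁ = 3384, n₀ = 3162, n = 6546; a·n₀/n = 665·3162/6546 = 321.2236; c·n₁/n = 429·3384/6546 = 221.7745
Stratum 2 (2015–2019): n₁ = 2550, n₀ = 2221, n = 4771; a·n₀/n = 1205·2221/4771 = 560.9526; c·n₁/n = 156·2550/4771 = 83.3787
RR_MH = (321.2236 + 560.9526) / (221.7745 + 83.3787) = 882.1763 / 305.1533 = 2.89093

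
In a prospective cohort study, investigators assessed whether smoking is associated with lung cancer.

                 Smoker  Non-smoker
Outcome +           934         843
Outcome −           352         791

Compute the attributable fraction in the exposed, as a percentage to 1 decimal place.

Reading the table with exposure as columns: a = 934 (Smoker, case), b = 352 (Smoker, non-case), c = 843 (Non-smoker, case), d = 791.
Risk in exposed = 934/1286 = 0.72628; risk in unexposed = 843/1634 = 0.51591.
RR = 0.72628/0.51591 = 1.40777
AR% = (RR − 1)/RR × 100 = (1.40777 − 1)/1.40777 × 100 = 28.9655%

29.0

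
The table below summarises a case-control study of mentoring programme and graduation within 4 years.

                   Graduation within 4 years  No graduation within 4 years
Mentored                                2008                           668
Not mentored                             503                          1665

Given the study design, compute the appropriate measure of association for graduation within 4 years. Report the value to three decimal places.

9.950

Cells: a = 2008, b = 668, c = 503, d = 1665.
This is a case-control study: participants were sampled on outcome status, so risks in the source population cannot be estimated directly — relative risk is not valid here. The odds ratio is the appropriate measure.
OR = (a·d)/(b·c) = (2008 × 1665) / (668 × 503) = 3343320 / 336004 = 9.95024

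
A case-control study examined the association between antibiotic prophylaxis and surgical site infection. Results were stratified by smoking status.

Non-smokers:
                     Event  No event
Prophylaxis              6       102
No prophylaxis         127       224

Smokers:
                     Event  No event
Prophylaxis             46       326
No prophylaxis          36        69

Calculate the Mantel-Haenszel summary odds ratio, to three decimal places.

OR_MH = Σ(aᵢdᵢ/nᵢ) / Σ(bᵢcᵢ/nᵢ), where nᵢ is the stratum total.
Stratum 1 (Non-smokers): n = 459; a·d/n = 6·224/459 = 2.9281; b·c/n = 102·127/459 = 28.2222
Stratum 2 (Smokers): n = 477; a·d/n = 46·69/477 = 6.6541; b·c/n = 326·36/477 = 24.6038
OR_MH = (2.9281 + 6.6541) / (28.2222 + 24.6038) = 9.5822 / 52.8260 = 0.18139

0.181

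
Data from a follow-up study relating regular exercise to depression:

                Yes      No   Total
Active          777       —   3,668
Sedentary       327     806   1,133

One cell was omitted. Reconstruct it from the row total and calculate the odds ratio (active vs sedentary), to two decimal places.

0.66

The missing cell is in the exposed row: 3668 − 777 = 2891.
So a = 777, b = 2891, c = 327, d = 806.
OR = (a·d)/(b·c) = (777 × 806) / (2891 × 327) = 626262 / 945357 = 0.66246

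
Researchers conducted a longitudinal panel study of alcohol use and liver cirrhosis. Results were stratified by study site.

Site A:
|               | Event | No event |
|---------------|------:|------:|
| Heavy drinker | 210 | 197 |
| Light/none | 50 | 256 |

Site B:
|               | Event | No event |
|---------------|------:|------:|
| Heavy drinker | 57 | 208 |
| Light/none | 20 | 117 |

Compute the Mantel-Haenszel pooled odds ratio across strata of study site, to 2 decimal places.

OR_MH = Σ(aᵢdᵢ/nᵢ) / Σ(bᵢcᵢ/nᵢ), where nᵢ is the stratum total.
Stratum 1 (Site A): n = 713; a·d/n = 210·256/713 = 75.3997; b·c/n = 197·50/713 = 13.8149
Stratum 2 (Site B): n = 402; a·d/n = 57·117/402 = 16.5896; b·c/n = 208·20/402 = 10.3483
OR_MH = (75.3997 + 16.5896) / (13.8149 + 10.3483) = 91.9893 / 24.1631 = 3.80701

3.81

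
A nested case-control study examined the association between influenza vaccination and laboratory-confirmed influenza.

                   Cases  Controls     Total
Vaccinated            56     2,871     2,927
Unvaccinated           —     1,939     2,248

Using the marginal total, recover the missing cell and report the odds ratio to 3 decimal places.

The missing cell is in the unexposed row: 2248 − 1939 = 309.
So a = 56, b = 2871, c = 309, d = 1939.
OR = (a·d)/(b·c) = (56 × 1939) / (2871 × 309) = 108584 / 887139 = 0.12240

0.122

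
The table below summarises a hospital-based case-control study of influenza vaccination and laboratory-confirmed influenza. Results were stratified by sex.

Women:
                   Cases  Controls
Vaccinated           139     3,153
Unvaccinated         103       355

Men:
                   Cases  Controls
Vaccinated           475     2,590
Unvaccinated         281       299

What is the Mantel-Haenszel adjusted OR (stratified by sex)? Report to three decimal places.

0.182

OR_MH = Σ(aᵢdᵢ/nᵢ) / Σ(bᵢcᵢ/nᵢ), where nᵢ is the stratum total.
Stratum 1 (Women): n = 3750; a·d/n = 139·355/3750 = 13.1587; b·c/n = 3153·103/3750 = 86.6024
Stratum 2 (Men): n = 3645; a·d/n = 475·299/3645 = 38.9643; b·c/n = 2590·281/3645 = 199.6680
OR_MH = (13.1587 + 38.9643) / (86.6024 + 199.6680) = 52.1230 / 286.2704 = 0.18208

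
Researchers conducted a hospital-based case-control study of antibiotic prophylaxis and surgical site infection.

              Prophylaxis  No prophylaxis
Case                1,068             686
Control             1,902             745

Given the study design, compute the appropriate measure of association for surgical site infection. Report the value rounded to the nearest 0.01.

Reading the table with exposure as columns: a = 1068 (Prophylaxis, case), b = 1902 (Prophylaxis, non-case), c = 686 (No prophylaxis, case), d = 745.
This is a hospital-based case-control study: participants were sampled on outcome status, so risks in the source population cannot be estimated directly — relative risk is not valid here. The odds ratio is the appropriate measure.
OR = (a·d)/(b·c) = (1068 × 745) / (1902 × 686) = 795660 / 1304772 = 0.60981

0.61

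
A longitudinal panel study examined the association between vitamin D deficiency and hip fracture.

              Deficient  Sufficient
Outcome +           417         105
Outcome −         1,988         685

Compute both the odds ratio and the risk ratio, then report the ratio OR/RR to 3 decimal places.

1.049

Reading the table with exposure as columns: a = 417 (Deficient, case), b = 1988 (Deficient, non-case), c = 105 (Sufficient, case), d = 685.
OR = (417·685)/(1988·105) = 285645/208740 = 1.36842
Risk in exposed = 417/2405 = 0.17339; risk in unexposed = 105/790 = 0.13291; RR = 1.30454
OR/RR = 1.36842 / 1.30454 = 1.04897
The outcome is not rare, so the OR lies further from 1 than the RR.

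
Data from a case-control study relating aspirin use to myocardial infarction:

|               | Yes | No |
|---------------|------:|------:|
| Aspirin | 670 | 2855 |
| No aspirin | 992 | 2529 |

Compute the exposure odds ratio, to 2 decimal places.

Cells: a = 670, b = 2855, c = 992, d = 2529.
OR = (a·d)/(b·c) = (670 × 2529) / (2855 × 992) = 1694430 / 2832160 = 0.59828
Exposure is associated with lower odds of myocardial infarction (OR = 0.60 < 1).

0.60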